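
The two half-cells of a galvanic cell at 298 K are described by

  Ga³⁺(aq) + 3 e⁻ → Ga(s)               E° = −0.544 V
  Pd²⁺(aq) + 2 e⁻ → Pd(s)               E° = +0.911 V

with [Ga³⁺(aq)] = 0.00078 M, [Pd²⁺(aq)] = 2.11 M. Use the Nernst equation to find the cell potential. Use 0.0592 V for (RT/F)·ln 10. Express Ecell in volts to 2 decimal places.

+1.53 V

Pd²⁺/Pd is reduced (cathode, E° = +0.911 V) and Ga³⁺/Ga is oxidized (anode).
E°cell = E°cat − E°an = +0.911 − (−0.544) = +1.455 V; n = 6.
For the overall reaction 3 Pd²⁺(aq) + 2 Ga(s) → 3 Pd(s) + 2 Ga³⁺(aq), Q = [Ga³⁺(aq)]^2 / [Pd²⁺(aq)]^3 = 6.48×10^−8, giving log Q = −7.189.
Applying E = E° − (RT ln10/nF)·log Q gives +1.455 − (0.0592/6)(−7.189) = +1.53 V.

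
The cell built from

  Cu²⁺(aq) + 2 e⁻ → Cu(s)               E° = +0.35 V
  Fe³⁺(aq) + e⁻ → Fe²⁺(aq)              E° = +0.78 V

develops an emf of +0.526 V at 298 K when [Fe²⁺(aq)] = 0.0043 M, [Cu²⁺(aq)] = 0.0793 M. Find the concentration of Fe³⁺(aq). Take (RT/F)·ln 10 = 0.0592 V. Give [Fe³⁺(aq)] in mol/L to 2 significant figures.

Fe³⁺/Fe²⁺ is the cathode (higher E°); E°cell = +0.78 − (+0.35) = +0.43 V with n = 2.
From the Nernst equation, log Q = n(E° − E)/0.0592 = 2·(+0.43 − (+0.526))/0.0592 = −3.243.
Balancing electrons gives 2 Fe³⁺(aq) + Cu(s) → 2 Fe²⁺(aq) + Cu²⁺(aq); thus Q = ([Fe²⁺(aq)]^2·[Cu²⁺(aq)]) / [Fe³⁺(aq)]^2.
Isolating [Fe³⁺(aq)] in Q = 10^{−3.243} yields log [Fe³⁺(aq)] = −1.295, i.e. 0.051 M.

0.051 M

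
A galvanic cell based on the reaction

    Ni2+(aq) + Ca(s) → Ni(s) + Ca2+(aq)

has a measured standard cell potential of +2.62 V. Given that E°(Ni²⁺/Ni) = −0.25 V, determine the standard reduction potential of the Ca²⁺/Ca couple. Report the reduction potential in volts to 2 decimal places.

−2.87 V

In the reaction as written the Ni²⁺/Ni couple is reduced (cathode) and Ca²⁺/Ca is oxidized (anode), so E°cell = E°(Ni²⁺/Ni) − E°(Ca²⁺/Ca).
E°(Ca²⁺/Ca) = E°(cathode) − E°cell = −0.25 − (+2.62) = −2.87 V.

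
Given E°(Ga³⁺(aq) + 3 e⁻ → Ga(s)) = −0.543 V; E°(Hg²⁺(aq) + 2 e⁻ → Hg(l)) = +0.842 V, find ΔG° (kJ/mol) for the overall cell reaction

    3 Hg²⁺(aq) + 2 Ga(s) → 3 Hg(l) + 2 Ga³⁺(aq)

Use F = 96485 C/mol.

−802 kJ/mol

In the reaction as written Hg²⁺(aq) is reduced, so the Hg²⁺/Hg couple is the cathode and Ga³⁺/Ga is the anode.
E°cell = +0.842 − (−0.543) = +1.385 V; balancing electrons gives n = 6.
ΔG° = −nFE°cell = −(6)(96485)(+1.385) J/mol = −802 kJ/mol.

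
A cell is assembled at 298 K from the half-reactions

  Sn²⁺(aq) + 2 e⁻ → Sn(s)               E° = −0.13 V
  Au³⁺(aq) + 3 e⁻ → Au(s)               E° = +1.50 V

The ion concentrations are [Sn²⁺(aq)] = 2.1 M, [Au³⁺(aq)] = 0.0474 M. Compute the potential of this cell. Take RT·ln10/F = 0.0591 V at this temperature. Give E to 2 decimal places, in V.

Since E°(Au³⁺/Au) > E°(Sn²⁺/Sn), Au³⁺/Au serves as the cathode.
E°cell = E°cat − E°an = +1.50 − (−0.13) = +1.63 V; n = 6.
For the overall reaction 2 Au³⁺(aq) + 3 Sn(s) → 2 Au(s) + 3 Sn²⁺(aq), Q = [Sn²⁺(aq)]^3 / [Au³⁺(aq)]^2 = 4.12×10^3, giving log Q = 3.615.
Applying E = E° − (RT ln10/nF)·log Q gives +1.63 − (0.0591/6)(3.615) = +1.59 V.

+1.59 V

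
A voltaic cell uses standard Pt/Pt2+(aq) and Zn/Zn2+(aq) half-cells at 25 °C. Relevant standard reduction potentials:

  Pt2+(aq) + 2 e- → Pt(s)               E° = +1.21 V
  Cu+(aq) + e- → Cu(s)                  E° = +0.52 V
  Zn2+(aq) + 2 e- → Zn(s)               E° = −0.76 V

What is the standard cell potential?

+1.97 V

The Pt²⁺/Pt couple has the higher E°, so Pt ion is reduced (cathode) and Zn is oxidized (anode).
E°cell = E°(cathode) − E°(anode) = +1.21 − (−0.76) = +1.97 V.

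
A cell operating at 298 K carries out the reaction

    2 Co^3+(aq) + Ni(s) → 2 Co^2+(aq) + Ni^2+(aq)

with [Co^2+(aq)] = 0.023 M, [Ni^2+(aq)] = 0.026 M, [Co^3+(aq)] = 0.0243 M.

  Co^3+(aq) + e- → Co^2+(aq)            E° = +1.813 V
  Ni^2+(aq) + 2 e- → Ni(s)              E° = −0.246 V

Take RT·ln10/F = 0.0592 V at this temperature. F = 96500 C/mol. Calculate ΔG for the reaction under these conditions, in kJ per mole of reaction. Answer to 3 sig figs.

E°cell = +1.813 − (−0.246) = +2.059 V; the balanced reaction transfers n = 2 electrons.
Here Q = ([Co^2+(aq)]^2·[Ni^2+(aq)]) / [Co^3+(aq)]^2 = 0.0233 (log Q = −1.633), giving E = +2.059 − (0.0592/2)·(−1.633) = +2.1073 V.
Finally ΔG = −nFE = −(2)(96500 C/mol)(+2.1073 V) = −407 kJ/mol.

−407 kJ/mol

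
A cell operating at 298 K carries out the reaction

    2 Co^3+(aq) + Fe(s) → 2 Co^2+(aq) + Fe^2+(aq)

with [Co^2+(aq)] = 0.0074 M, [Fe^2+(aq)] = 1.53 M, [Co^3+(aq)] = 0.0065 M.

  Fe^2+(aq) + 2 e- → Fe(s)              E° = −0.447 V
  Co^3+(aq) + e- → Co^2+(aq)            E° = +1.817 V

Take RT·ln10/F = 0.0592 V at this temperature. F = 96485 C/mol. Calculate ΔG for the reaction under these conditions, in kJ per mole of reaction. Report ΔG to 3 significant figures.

E°cell = +1.817 − (−0.447) = +2.264 V; the balanced reaction transfers n = 2 electrons.
Q = ([Co^2+(aq)]^2·[Fe^2+(aq)]) / [Co^3+(aq)]^2 = 1.98, so log Q = 0.297 and E = +2.264 − (0.0592/2)(0.297) = +2.2552 V.
Finally ΔG = −nFE = −(2)(96485 C/mol)(+2.2552 V) = −435 kJ/mol.

−435 kJ/mol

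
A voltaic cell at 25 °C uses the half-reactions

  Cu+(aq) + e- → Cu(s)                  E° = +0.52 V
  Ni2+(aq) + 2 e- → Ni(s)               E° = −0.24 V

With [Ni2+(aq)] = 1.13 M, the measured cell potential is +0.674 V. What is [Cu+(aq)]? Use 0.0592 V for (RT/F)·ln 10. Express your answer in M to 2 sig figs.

0.037 M

The Cu⁺/Cu couple has the larger reduction potential, so it is the cathode: E°cell = +0.52 − (−0.24) = +0.76 V and n = 2.
Rearranging E = E° − (0.0592/n)·log Q gives log Q = 2(+0.76 − (+0.674))/0.0592 = 2.905.
The balanced reaction is 2 Cu+(aq) + Ni(s) → 2 Cu(s) + Ni2+(aq), so Q = [Ni2+(aq)] / [Cu+(aq)]^2.
Isolating [Cu+(aq)] in Q = 10^{2.905} yields log [Cu+(aq)] = −1.426, i.e. 0.037 M.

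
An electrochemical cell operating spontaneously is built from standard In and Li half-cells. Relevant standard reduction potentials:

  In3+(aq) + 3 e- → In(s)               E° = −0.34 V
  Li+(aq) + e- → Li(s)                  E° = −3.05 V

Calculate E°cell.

+2.71 V

Of the two couples in this cell, the one with the more positive reduction potential is reduced at the cathode: here that is In³⁺/In (−0.34 V); Li⁺/Li (−3.05 V) is the anode.
E°cell = E°(cathode) − E°(anode) = −0.34 − (−3.05) = +2.71 V.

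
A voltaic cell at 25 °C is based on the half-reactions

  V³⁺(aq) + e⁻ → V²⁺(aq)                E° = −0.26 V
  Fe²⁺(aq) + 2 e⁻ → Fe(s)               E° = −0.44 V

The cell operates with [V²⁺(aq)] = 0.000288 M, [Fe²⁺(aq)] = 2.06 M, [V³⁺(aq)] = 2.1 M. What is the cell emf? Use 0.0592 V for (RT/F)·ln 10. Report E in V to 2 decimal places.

Since E°(V³⁺/V²⁺) > E°(Fe²⁺/Fe), V³⁺/V²⁺ serves as the cathode.
The standard potential is −0.26 − (−0.44) = +0.18 V and the balanced reaction transfers n = 2 electrons.
The balanced reaction is 2 V³⁺(aq) + Fe(s) → 2 V²⁺(aq) + Fe²⁺(aq), so Q = ([V²⁺(aq)]^2·[Fe²⁺(aq)]) / [V³⁺(aq)]^2 = 3.87×10^−8 and log Q = −7.412.
E = E° − (0.0592/n)·log Q = +0.18 − (0.0592/2)(−7.412) = +0.40 V.

+0.40 V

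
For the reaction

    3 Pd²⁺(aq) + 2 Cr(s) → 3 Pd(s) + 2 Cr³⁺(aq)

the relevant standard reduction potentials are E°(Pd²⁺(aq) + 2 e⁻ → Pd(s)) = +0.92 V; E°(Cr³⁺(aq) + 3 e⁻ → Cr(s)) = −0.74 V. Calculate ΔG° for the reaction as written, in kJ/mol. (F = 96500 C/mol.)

−961 kJ/mol

In the reaction as written Pd²⁺(aq) is reduced, so the Pd²⁺/Pd couple is the cathode and Cr³⁺/Cr is the anode.
E°cell = +0.92 − (−0.74) = +1.66 V; balancing electrons gives n = 6.
ΔG° = −nFE°cell = −(6)(96500)(+1.66) J/mol = −961 kJ/mol.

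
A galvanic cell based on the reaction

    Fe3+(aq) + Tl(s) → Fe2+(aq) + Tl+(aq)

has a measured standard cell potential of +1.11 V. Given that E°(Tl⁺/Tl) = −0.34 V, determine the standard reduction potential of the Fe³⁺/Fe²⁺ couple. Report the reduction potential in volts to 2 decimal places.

+0.77 V

In the reaction as written the Fe³⁺/Fe²⁺ couple is reduced (cathode) and Tl⁺/Tl is oxidized (anode), so E°cell = E°(Fe³⁺/Fe²⁺) − E°(Tl⁺/Tl).
E°(Fe³⁺/Fe²⁺) = E°cell + E°(anode) = +1.11 + (−0.34) = +0.77 V.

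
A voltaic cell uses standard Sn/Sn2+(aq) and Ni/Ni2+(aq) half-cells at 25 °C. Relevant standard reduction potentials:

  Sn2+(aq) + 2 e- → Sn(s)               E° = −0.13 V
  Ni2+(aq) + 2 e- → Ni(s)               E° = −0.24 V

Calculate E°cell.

+0.11 V

Of the two couples in this cell, the one with the more positive reduction potential is reduced at the cathode: here that is Sn²⁺/Sn (−0.13 V); Ni²⁺/Ni (−0.24 V) is the anode.
E°cell = E°(cathode) − E°(anode) = −0.13 − (−0.24) = +0.11 V.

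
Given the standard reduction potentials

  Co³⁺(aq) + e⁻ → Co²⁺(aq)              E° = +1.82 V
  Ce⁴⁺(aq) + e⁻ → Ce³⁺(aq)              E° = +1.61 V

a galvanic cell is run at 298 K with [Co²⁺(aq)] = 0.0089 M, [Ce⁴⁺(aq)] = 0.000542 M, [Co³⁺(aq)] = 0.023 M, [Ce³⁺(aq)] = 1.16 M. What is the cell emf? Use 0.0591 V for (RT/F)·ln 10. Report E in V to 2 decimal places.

+0.43 V

Co³⁺/Co²⁺ is reduced (cathode, E° = +1.82 V) and Ce⁴⁺/Ce³⁺ is oxidized (anode).
E°cell = +1.82 − (+1.61) = +0.21 V, with n = 1 electron transferred.
For the overall reaction Co³⁺(aq) + Ce³⁺(aq) → Co²⁺(aq) + Ce⁴⁺(aq), Q = ([Co²⁺(aq)]·[Ce⁴⁺(aq)]) / ([Co³⁺(aq)]·[Ce³⁺(aq)]) = 0.000181, giving log Q = −3.743.
Applying E = E° − (RT ln10/nF)·log Q gives +0.21 − (0.0591/1)(−3.743) = +0.43 V.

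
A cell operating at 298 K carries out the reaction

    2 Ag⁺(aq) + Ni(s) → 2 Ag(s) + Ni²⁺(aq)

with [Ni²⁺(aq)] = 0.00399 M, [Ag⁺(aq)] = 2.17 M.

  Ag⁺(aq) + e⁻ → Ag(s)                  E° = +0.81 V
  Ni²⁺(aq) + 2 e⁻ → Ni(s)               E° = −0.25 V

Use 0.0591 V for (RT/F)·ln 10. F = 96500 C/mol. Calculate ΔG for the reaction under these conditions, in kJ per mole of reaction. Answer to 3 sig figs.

−222 kJ/mol

E°cell = +0.81 − (−0.25) = +1.06 V; the balanced reaction transfers n = 2 electrons.
Q = [Ni²⁺(aq)] / [Ag⁺(aq)]^2 = 0.000847, so log Q = −3.072 and E = +1.06 − (0.0591/2)(−3.072) = +1.1508 V.
Finally ΔG = −nFE = −(2)(96500 C/mol)(+1.1508 V) = −222 kJ/mol.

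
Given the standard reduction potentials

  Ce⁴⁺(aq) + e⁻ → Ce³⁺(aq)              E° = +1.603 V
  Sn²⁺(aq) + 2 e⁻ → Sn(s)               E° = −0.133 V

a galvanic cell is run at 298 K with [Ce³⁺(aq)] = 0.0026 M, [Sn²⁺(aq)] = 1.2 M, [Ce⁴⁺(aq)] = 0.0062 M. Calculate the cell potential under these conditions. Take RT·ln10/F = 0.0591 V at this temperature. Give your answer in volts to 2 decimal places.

Since E°(Ce⁴⁺/Ce³⁺) > E°(Sn²⁺/Sn), Ce⁴⁺/Ce³⁺ serves as the cathode.
E°cell = E°cat − E°an = +1.603 − (−0.133) = +1.736 V; n = 2.
For the overall reaction 2 Ce⁴⁺(aq) + Sn(s) → 2 Ce³⁺(aq) + Sn²⁺(aq), Q = ([Ce³⁺(aq)]^2·[Sn²⁺(aq)]) / [Ce⁴⁺(aq)]^2 = 0.211, giving log Q = −0.676.
Applying E = E° − (RT ln10/nF)·log Q gives +1.736 − (0.0591/2)(−0.676) = +1.76 V.

+1.76 V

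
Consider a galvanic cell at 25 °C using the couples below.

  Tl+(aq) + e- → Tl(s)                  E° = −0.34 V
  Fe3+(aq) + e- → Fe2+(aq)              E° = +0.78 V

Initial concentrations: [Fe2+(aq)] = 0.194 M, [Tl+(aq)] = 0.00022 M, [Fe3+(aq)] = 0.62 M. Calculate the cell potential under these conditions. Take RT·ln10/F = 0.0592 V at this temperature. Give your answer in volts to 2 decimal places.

The Fe³⁺/Fe²⁺ couple has the more positive E°, so it is the cathode; Tl⁺/Tl is the anode.
The standard potential is +0.78 − (−0.34) = +1.12 V and the balanced reaction transfers n = 1 electron.
Balancing gives Fe3+(aq) + Tl(s) → Fe2+(aq) + Tl+(aq); hence Q = ([Fe2+(aq)]·[Tl+(aq)]) / [Fe3+(aq)] = 6.88×10^−5 (log Q = −4.162).
Applying E = E° − (RT ln10/nF)·log Q gives +1.12 − (0.0592/1)(−4.162) = +1.37 V.

+1.37 V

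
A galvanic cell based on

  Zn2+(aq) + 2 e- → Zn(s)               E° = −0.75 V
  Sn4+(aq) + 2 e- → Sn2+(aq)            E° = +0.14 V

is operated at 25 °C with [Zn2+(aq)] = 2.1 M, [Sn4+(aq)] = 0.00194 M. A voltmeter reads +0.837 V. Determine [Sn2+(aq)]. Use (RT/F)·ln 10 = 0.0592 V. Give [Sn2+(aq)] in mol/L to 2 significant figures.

The Sn⁴⁺/Sn²⁺ couple has the larger reduction potential, so it is the cathode: E°cell = +0.14 − (−0.75) = +0.89 V and n = 2.
Rearranging E = E° − (0.0592/n)·log Q gives log Q = 2(+0.89 − (+0.837))/0.0592 = 1.791.
For Sn4+(aq) + Zn(s) → Sn2+(aq) + Zn2+(aq), the reaction quotient is Q = ([Sn2+(aq)]·[Zn2+(aq)]) / [Sn4+(aq)].
Substituting the known concentrations and solving, log [Sn2+(aq)] = −1.243 and [Sn2+(aq)] = 0.057 M.

0.057 M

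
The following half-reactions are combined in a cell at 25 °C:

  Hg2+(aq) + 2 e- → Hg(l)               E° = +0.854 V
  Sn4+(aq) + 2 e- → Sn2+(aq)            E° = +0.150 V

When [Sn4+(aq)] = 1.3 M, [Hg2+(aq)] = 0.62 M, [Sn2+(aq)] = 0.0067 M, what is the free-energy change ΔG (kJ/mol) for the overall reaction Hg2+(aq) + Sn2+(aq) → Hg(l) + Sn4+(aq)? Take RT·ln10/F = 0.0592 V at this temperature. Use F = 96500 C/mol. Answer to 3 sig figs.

With Hg²⁺/Hg reduced at the cathode, E°cell = +0.854 − (+0.150) = +0.704 V and n = 2.
Q = [Sn4+(aq)] / ([Hg2+(aq)]·[Sn2+(aq)]) = 313, so log Q = 2.495 and E = +0.704 − (0.0592/2)(2.495) = +0.6301 V.
Then ΔG = −nFE = −2 × 96500 × +0.6301 J/mol = −122 kJ/mol.

−122 kJ/mol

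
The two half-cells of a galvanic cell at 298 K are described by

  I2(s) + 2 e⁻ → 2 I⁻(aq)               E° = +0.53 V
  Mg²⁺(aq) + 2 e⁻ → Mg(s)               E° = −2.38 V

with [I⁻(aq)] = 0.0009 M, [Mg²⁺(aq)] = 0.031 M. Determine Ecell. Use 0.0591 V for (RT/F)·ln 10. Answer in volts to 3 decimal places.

I₂/I⁻ is reduced (cathode, E° = +0.53 V) and Mg²⁺/Mg is oxidized (anode).
E°cell = +0.53 − (−2.38) = +2.91 V, with n = 2 electrons transferred.
The balanced reaction is I2(s) + Mg(s) → 2 I⁻(aq) + Mg²⁺(aq), so Q = [I⁻(aq)]^2·[Mg²⁺(aq)] = 2.51×10^−8 and log Q = −7.600.
Applying E = E° − (RT ln10/nF)·log Q gives +2.91 − (0.0591/2)(−7.600) = +3.135 V.

+3.135 V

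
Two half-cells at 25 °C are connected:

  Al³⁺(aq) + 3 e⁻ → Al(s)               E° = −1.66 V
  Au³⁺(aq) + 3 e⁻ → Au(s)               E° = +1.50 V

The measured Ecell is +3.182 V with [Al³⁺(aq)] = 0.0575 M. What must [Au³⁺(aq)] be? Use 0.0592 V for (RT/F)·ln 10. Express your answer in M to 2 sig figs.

With Au³⁺/Au at the cathode and Al³⁺/Al at the anode, E°cell = +1.50 − (−1.66) = +3.16 V (n = 3).
Rearranging E = E° − (0.0592/n)·log Q gives log Q = 3(+3.16 − (+3.182))/0.0592 = −1.115.
For Au³⁺(aq) + Al(s) → Au(s) + Al³⁺(aq), the reaction quotient is Q = [Al³⁺(aq)] / [Au³⁺(aq)].
Solving for the unknown gives log [Au³⁺(aq)] = −0.125, so [Au³⁺(aq)] ≈ 0.75 M.

0.75 M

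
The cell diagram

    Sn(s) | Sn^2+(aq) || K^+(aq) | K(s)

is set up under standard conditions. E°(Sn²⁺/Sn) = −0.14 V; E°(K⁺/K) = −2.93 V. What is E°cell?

By convention the left-hand electrode in cell notation is the anode (oxidation) and the right-hand electrode is the cathode (reduction).
E°cell = E°(right) − E°(left) = −2.93 − (−0.14) = −2.79 V.
The negative sign shows that, as written, the cell would require an external voltage to drive the reaction.

−2.79 V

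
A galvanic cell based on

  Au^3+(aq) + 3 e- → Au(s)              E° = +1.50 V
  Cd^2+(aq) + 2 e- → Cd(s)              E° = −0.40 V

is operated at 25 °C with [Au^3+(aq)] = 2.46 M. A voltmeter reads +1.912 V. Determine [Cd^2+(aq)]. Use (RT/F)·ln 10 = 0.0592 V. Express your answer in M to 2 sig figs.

With Au³⁺/Au at the cathode and Cd²⁺/Cd at the anode, E°cell = +1.50 − (−0.40) = +1.90 V (n = 6).
Since E = E° − (0.0592/n)·log Q, log Q = n(E° − E)/0.0592 = −1.216.
The balanced reaction is 2 Au^3+(aq) + 3 Cd(s) → 2 Au(s) + 3 Cd^2+(aq), so Q = [Cd^2+(aq)]^3 / [Au^3+(aq)]^2.
Isolating [Cd^2+(aq)] in Q = 10^{−1.216} yields log [Cd^2+(aq)] = −0.145, i.e. 0.72 M.

0.72 M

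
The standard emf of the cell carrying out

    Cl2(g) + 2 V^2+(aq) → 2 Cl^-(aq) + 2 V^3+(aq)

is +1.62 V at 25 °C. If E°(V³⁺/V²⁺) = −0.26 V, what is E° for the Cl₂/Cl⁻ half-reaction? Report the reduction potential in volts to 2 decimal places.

+1.36 V

In the reaction as written the Cl₂/Cl⁻ couple is reduced (cathode) and V³⁺/V²⁺ is oxidized (anode), so E°cell = E°(Cl₂/Cl⁻) − E°(V³⁺/V²⁺).
E°(Cl₂/Cl⁻) = E°cell + E°(anode) = +1.62 + (−0.26) = +1.36 V.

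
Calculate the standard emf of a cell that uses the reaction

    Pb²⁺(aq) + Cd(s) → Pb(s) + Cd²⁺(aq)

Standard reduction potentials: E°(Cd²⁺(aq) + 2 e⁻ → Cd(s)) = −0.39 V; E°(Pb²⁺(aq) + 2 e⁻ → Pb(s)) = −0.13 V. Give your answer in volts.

+0.26 V

Pb²⁺(aq) gains electrons, so the Pb²⁺/Pb couple is the cathode; the Cd²⁺/Cd couple is the anode.
E°cell = E°(cathode) − E°(anode) = −0.13 − (−0.39) = +0.26 V.
The positive value indicates the reaction is spontaneous as written.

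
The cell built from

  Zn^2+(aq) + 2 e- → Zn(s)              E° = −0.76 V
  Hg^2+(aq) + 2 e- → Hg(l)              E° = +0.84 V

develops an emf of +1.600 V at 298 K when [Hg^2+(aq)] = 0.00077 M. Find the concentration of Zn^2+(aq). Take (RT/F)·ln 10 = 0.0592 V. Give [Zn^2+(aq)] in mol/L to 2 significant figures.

0.00077 M

With Hg²⁺/Hg at the cathode and Zn²⁺/Zn at the anode, E°cell = +0.84 − (−0.76) = +1.60 V (n = 2).
Since E = E° − (0.0592/n)·log Q, log Q = n(E° − E)/0.0592 = 0.000.
Balancing electrons gives Hg^2+(aq) + Zn(s) → Hg(l) + Zn^2+(aq); thus Q = [Zn^2+(aq)] / [Hg^2+(aq)].
Substituting the known concentrations and solving, log [Zn^2+(aq)] = −3.114 and [Zn^2+(aq)] = 0.00077 M.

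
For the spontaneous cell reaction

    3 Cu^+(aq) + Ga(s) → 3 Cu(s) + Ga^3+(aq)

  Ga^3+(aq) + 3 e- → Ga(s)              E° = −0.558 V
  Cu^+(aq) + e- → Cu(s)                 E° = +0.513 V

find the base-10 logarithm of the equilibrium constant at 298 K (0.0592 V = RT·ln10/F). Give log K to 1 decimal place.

The Cu⁺/Cu couple is reduced (cathode); E°cell = +0.513 − (−0.558) = +1.071 V with n = 3.
At equilibrium E = 0, so log K = nE°cell / 0.0592 = (3)(+1.071) / 0.0592 = 54.3.

log K = 54.3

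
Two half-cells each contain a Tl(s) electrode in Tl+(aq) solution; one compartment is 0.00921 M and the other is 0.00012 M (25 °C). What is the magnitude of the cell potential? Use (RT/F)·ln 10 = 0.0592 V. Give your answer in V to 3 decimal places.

0.112 V

For a concentration cell E°cell = 0, since both electrodes use the same couple.
The compartment with the higher Tl+(aq) concentration (0.00921 M) acts as the cathode; ions are reduced there and produced at the dilute (0.00012 M) anode.
With n = 1, Ecell = −(0.0592/1)·log([dilute]/[conc]) = −(0.0592/1)·log(0.00012/0.00921) = +0.112 V.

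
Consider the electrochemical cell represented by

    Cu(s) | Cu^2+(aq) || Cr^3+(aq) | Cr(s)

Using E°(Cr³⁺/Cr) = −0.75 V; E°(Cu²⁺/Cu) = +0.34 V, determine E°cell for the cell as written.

By convention the left-hand electrode in cell notation is the anode (oxidation) and the right-hand electrode is the cathode (reduction).
E°cell = E°(right) − E°(left) = −0.75 − (+0.34) = −1.09 V.
The negative sign shows that, as written, the cell would require an external voltage to drive the reaction.

−1.09 V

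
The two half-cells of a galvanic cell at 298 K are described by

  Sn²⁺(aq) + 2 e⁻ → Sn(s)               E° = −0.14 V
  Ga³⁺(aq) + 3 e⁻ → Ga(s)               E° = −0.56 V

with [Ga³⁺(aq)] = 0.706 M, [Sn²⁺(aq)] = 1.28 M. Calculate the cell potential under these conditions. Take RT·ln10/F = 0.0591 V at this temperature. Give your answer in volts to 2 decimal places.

+0.43 V

Since E°(Sn²⁺/Sn) > E°(Ga³⁺/Ga), Sn²⁺/Sn serves as the cathode.
The standard potential is −0.14 − (−0.56) = +0.42 V and the balanced reaction transfers n = 6 electrons.
For the overall reaction 3 Sn²⁺(aq) + 2 Ga(s) → 3 Sn(s) + 2 Ga³⁺(aq), Q = [Ga³⁺(aq)]^2 / [Sn²⁺(aq)]^3 = 0.238, giving log Q = −0.624.
By the Nernst equation, E = +0.42 − (0.0591/6)·(−0.624) = +0.43 V.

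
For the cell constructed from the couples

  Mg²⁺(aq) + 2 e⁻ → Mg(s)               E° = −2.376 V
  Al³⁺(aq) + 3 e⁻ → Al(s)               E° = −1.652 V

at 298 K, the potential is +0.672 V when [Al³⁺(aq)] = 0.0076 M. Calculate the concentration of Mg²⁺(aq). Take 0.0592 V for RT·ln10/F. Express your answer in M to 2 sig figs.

With Al³⁺/Al at the cathode and Mg²⁺/Mg at the anode, E°cell = −1.652 − (−2.376) = +0.724 V (n = 6).
Rearranging E = E° − (0.0592/n)·log Q gives log Q = 6(+0.724 − (+0.672))/0.0592 = 5.270.
Balancing electrons gives 2 Al³⁺(aq) + 3 Mg(s) → 2 Al(s) + 3 Mg²⁺(aq); thus Q = [Mg²⁺(aq)]^3 / [Al³⁺(aq)]^2.
Isolating [Mg²⁺(aq)] in Q = 10^{5.270} yields log [Mg²⁺(aq)] = 0.344, i.e. 2.2 M.

2.2 M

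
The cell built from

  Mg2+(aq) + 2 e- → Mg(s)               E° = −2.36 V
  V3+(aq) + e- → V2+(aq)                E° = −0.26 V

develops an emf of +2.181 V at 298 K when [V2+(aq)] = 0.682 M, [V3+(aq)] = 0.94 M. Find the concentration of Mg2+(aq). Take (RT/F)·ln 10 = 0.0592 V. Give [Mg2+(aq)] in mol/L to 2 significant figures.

The V³⁺/V²⁺ couple has the larger reduction potential, so it is the cathode: E°cell = −0.26 − (−2.36) = +2.10 V and n = 2.
From the Nernst equation, log Q = n(E° − E)/0.0592 = 2·(+2.10 − (+2.181))/0.0592 = −2.736.
For 2 V3+(aq) + Mg(s) → 2 V2+(aq) + Mg2+(aq), the reaction quotient is Q = ([V2+(aq)]^2·[Mg2+(aq)]) / [V3+(aq)]^2.
Isolating [Mg2+(aq)] in Q = 10^{−2.736} yields log [Mg2+(aq)] = −2.457, i.e. 0.0035 M.

0.0035 M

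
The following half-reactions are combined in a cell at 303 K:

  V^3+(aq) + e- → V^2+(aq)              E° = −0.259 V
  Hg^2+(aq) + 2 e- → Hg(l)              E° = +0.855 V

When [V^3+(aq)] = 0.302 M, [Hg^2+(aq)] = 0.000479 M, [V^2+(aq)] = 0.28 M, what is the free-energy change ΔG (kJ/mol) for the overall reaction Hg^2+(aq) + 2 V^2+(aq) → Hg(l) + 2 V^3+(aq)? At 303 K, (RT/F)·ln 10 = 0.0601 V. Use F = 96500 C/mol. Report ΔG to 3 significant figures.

With Hg²⁺/Hg reduced at the cathode, E°cell = +0.855 − (−0.259) = +1.114 V and n = 2.
Q = [V^3+(aq)]^2 / ([Hg^2+(aq)]·[V^2+(aq)]^2) = 2.43×10^3, so log Q = 3.385 and E = +1.114 − (0.0601/2)(3.385) = +1.0123 V.
Finally ΔG = −nFE = −(2)(96500 C/mol)(+1.0123 V) = −195 kJ/mol.

−195 kJ/mol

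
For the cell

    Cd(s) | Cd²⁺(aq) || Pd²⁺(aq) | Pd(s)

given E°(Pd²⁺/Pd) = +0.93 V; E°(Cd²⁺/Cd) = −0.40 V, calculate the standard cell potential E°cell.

+1.33 V

By convention the left-hand electrode in cell notation is the anode (oxidation) and the right-hand electrode is the cathode (reduction).
E°cell = E°(right) − E°(left) = +0.93 − (−0.40) = +1.33 V.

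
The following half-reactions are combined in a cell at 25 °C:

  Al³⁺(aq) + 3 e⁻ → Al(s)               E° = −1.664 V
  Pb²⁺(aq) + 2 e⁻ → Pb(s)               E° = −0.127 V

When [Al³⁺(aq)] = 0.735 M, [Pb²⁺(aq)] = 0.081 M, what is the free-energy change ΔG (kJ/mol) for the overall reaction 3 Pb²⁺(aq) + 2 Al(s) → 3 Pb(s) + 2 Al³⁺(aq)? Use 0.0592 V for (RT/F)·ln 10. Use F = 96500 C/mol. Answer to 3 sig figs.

E°cell = −0.127 − (−1.664) = +1.537 V; the balanced reaction transfers n = 6 electrons.
Here Q = [Al³⁺(aq)]^2 / [Pb²⁺(aq)]^3 = 1.02×10^3 (log Q = 3.007), giving E = +1.537 − (0.0592/6)·(3.007) = +1.5073 V.
Finally ΔG = −nFE = −(6)(96500 C/mol)(+1.5073 V) = −873 kJ/mol.

−873 kJ/mol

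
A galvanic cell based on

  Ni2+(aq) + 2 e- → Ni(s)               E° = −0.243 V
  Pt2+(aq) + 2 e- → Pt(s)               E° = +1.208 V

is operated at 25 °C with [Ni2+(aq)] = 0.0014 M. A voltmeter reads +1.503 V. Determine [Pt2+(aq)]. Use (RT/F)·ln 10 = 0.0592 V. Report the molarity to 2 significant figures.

Pt²⁺/Pt is the cathode (higher E°); E°cell = +1.208 − (−0.243) = +1.451 V with n = 2.
Rearranging E = E° − (0.0592/n)·log Q gives log Q = 2(+1.451 − (+1.503))/0.0592 = −1.757.
The balanced reaction is Pt2+(aq) + Ni(s) → Pt(s) + Ni2+(aq), so Q = [Ni2+(aq)] / [Pt2+(aq)].
Solving for the unknown gives log [Pt2+(aq)] = −1.097, so [Pt2+(aq)] ≈ 0.080 M.

0.080 M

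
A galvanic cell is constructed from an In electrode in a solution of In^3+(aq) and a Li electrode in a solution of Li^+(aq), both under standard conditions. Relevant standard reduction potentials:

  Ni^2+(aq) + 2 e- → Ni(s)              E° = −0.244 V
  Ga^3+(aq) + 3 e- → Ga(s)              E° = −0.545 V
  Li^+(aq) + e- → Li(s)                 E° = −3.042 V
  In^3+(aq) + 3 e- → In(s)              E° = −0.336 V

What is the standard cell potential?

The In³⁺/In couple has the higher E°, so In ion is reduced (cathode) and Li is oxidized (anode).
E°cell = E°(cathode) − E°(anode) = −0.336 − (−3.042) = +2.706 V.

+2.706 V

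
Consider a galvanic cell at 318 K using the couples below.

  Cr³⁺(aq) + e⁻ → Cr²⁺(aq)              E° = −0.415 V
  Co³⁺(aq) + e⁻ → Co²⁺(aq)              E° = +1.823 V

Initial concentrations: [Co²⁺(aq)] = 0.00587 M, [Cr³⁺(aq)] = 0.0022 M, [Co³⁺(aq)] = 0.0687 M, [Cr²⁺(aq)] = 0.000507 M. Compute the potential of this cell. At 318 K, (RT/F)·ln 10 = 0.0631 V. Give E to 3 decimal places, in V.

Since E°(Co³⁺/Co²⁺) > E°(Cr³⁺/Cr²⁺), Co³⁺/Co²⁺ serves as the cathode.
E°cell = +1.823 − (−0.415) = +2.238 V, with n = 1 electron transferred.
For the overall reaction Co³⁺(aq) + Cr²⁺(aq) → Co²⁺(aq) + Cr³⁺(aq), Q = ([Co²⁺(aq)]·[Cr³⁺(aq)]) / ([Co³⁺(aq)]·[Cr²⁺(aq)]) = 0.371, giving log Q = −0.431.
E = E° − (0.0631/n)·log Q = +2.238 − (0.0631/1)(−0.431) = +2.265 V.

+2.265 V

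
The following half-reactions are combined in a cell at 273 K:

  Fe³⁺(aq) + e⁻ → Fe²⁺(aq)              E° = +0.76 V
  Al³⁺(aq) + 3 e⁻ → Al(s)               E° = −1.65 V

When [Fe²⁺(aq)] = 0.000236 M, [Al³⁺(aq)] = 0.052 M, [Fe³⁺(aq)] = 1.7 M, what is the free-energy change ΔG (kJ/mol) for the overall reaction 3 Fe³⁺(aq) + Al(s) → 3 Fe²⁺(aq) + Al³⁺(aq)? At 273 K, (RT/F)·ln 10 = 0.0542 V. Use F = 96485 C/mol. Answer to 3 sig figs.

E°cell = +0.76 − (−1.65) = +2.41 V; the balanced reaction transfers n = 3 electrons.
The reaction quotient is ([Fe²⁺(aq)]^3·[Al³⁺(aq)]) / [Fe³⁺(aq)]^3 = 1.39×10^−13; by Nernst, E = +2.41 − (0.0542/3)(−12.857) = +2.6423 V.
ΔG = −nFE = −(3)(96485)(+2.6423) J/mol = −765 kJ/mol.

−765 kJ/mol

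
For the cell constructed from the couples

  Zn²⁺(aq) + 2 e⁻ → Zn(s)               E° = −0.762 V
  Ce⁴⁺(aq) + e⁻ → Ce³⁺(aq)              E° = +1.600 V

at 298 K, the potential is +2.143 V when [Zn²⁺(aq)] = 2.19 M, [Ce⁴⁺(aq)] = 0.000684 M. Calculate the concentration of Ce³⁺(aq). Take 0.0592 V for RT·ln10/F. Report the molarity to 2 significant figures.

With Ce⁴⁺/Ce³⁺ at the cathode and Zn²⁺/Zn at the anode, E°cell = +1.600 − (−0.762) = +2.362 V (n = 2).
From the Nernst equation, log Q = n(E° − E)/0.0592 = 2·(+2.362 − (+2.143))/0.0592 = 7.399.
For 2 Ce⁴⁺(aq) + Zn(s) → 2 Ce³⁺(aq) + Zn²⁺(aq), the reaction quotient is Q = ([Ce³⁺(aq)]^2·[Zn²⁺(aq)]) / [Ce⁴⁺(aq)]^2.
Substituting the known concentrations and solving, log [Ce³⁺(aq)] = 0.364 and [Ce³⁺(aq)] = 2.3 M.

2.3 M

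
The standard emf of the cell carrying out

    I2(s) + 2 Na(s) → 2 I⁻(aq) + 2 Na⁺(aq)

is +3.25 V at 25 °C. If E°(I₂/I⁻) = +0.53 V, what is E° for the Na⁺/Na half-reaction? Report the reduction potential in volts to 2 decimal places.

−2.72 V

In the reaction as written the I₂/I⁻ couple is reduced (cathode) and Na⁺/Na is oxidized (anode), so E°cell = E°(I₂/I⁻) − E°(Na⁺/Na).
E°(Na⁺/Na) = E°(cathode) − E°cell = +0.53 − (+3.25) = −2.72 V.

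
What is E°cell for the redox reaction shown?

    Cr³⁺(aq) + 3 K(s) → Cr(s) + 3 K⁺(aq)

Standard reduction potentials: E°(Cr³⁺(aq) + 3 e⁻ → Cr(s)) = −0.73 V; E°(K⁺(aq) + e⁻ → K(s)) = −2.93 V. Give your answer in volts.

In the reaction as written, Cr³⁺(aq) is reduced (cathode) and K⁺(aq) is produced by oxidation at the anode.
E°cell = E°(cathode) − E°(anode) = −0.73 − (−2.93) = +2.20 V.

+2.20 V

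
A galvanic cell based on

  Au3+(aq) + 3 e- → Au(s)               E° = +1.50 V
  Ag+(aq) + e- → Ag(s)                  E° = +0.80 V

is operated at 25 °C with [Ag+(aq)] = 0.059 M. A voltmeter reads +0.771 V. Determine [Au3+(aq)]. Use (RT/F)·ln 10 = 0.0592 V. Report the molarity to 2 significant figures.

With Au³⁺/Au at the cathode and Ag⁺/Ag at the anode, E°cell = +1.50 − (+0.80) = +0.70 V (n = 3).
Rearranging E = E° − (0.0592/n)·log Q gives log Q = 3(+0.70 − (+0.771))/0.0592 = −3.598.
Balancing electrons gives Au3+(aq) + 3 Ag(s) → Au(s) + 3 Ag+(aq); thus Q = [Ag+(aq)]^3 / [Au3+(aq)].
Solving for the unknown gives log [Au3+(aq)] = −0.089, so [Au3+(aq)] ≈ 0.81 M.

0.81 M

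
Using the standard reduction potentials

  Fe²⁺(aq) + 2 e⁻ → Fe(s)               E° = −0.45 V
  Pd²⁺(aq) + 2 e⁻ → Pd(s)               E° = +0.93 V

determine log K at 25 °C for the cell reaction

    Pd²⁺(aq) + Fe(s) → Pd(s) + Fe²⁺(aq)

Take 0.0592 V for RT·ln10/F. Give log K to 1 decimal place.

log K = 46.6

The Pd²⁺/Pd couple is reduced (cathode); E°cell = +0.93 − (−0.45) = +1.38 V with n = 2.
At equilibrium E = 0, so log K = nE°cell / 0.0592 = (2)(+1.38) / 0.0592 = 46.6.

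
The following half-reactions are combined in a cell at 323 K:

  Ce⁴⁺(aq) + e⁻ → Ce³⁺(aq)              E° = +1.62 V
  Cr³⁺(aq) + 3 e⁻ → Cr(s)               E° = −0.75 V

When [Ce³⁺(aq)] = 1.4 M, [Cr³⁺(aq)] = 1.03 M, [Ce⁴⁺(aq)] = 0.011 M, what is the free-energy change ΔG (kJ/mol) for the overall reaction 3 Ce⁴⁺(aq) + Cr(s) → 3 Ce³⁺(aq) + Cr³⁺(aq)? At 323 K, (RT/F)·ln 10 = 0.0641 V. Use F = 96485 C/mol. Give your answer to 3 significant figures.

With Ce⁴⁺/Ce³⁺ reduced at the cathode, E°cell = +1.62 − (−0.75) = +2.37 V and n = 3.
Q = ([Ce³⁺(aq)]^3·[Cr³⁺(aq)]) / [Ce⁴⁺(aq)]^3 = 2.12×10^6, so log Q = 6.327 and E = +2.37 − (0.0641/3)(6.327) = +2.2348 V.
Finally ΔG = −nFE = −(3)(96485 C/mol)(+2.2348 V) = −647 kJ/mol.

−647 kJ/mol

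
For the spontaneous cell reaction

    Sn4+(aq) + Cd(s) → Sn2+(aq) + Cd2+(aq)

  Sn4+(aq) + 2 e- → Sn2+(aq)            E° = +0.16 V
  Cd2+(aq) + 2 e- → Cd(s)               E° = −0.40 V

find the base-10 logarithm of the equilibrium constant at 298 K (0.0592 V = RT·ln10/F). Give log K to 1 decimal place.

The Sn⁴⁺/Sn²⁺ couple is reduced (cathode); E°cell = +0.16 − (−0.40) = +0.56 V with n = 2.
At equilibrium E = 0, so log K = nE°cell / 0.0592 = (2)(+0.56) / 0.0592 = 18.9.

log K = 18.9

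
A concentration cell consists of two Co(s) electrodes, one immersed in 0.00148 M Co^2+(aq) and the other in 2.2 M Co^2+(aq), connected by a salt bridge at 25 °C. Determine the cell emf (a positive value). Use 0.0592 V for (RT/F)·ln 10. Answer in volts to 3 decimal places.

0.094 V

For a concentration cell E°cell = 0, since both electrodes use the same couple.
The compartment with the higher Co^2+(aq) concentration (2.2 M) acts as the cathode; ions are reduced there and produced at the dilute (0.00148 M) anode.
With n = 2, Ecell = −(0.0592/2)·log([dilute]/[conc]) = −(0.0592/2)·log(0.00148/2.2) = +0.094 V.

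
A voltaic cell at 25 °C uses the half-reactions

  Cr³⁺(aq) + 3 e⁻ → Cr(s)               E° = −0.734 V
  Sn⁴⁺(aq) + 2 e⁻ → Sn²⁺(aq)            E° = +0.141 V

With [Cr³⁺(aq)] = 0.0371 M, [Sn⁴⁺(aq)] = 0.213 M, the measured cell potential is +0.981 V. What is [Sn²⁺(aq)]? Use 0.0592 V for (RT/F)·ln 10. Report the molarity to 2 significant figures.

0.00050 M

The Sn⁴⁺/Sn²⁺ couple has the larger reduction potential, so it is the cathode: E°cell = +0.141 − (−0.734) = +0.875 V and n = 6.
From the Nernst equation, log Q = n(E° − E)/0.0592 = 6·(+0.875 − (+0.981))/0.0592 = −10.743.
Balancing electrons gives 3 Sn⁴⁺(aq) + 2 Cr(s) → 3 Sn²⁺(aq) + 2 Cr³⁺(aq); thus Q = ([Sn²⁺(aq)]^3·[Cr³⁺(aq)]^2) / [Sn⁴⁺(aq)]^3.
Substituting the known concentrations and solving, log [Sn²⁺(aq)] = −3.299 and [Sn²⁺(aq)] = 0.00050 M.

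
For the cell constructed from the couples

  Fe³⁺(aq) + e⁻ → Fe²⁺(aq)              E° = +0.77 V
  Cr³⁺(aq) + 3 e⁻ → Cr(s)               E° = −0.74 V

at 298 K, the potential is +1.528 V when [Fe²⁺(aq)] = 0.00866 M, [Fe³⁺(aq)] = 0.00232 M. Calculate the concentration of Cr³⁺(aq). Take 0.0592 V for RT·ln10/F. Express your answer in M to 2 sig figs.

0.0024 M

Fe³⁺/Fe²⁺ is the cathode (higher E°); E°cell = +0.77 − (−0.74) = +1.51 V with n = 3.
Since E = E° − (0.0592/n)·log Q, log Q = n(E° − E)/0.0592 = −0.912.
Balancing electrons gives 3 Fe³⁺(aq) + Cr(s) → 3 Fe²⁺(aq) + Cr³⁺(aq); thus Q = ([Fe²⁺(aq)]^3·[Cr³⁺(aq)]) / [Fe³⁺(aq)]^3.
Solving for the unknown gives log [Cr³⁺(aq)] = −2.628, so [Cr³⁺(aq)] ≈ 0.0024 M.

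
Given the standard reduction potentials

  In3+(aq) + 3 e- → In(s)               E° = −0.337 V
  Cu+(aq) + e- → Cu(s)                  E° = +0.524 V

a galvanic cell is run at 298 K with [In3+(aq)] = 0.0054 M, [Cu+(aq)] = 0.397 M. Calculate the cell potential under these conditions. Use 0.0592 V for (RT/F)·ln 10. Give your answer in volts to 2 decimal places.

The Cu⁺/Cu couple has the more positive E°, so it is the cathode; In³⁺/In is the anode.
The standard potential is +0.524 − (−0.337) = +0.861 V and the balanced reaction transfers n = 3 electrons.
The balanced reaction is 3 Cu+(aq) + In(s) → 3 Cu(s) + In3+(aq), so Q = [In3+(aq)] / [Cu+(aq)]^3 = 0.0863 and log Q = −1.064.
By the Nernst equation, E = +0.861 − (0.0592/3)·(−1.064) = +0.88 V.

+0.88 V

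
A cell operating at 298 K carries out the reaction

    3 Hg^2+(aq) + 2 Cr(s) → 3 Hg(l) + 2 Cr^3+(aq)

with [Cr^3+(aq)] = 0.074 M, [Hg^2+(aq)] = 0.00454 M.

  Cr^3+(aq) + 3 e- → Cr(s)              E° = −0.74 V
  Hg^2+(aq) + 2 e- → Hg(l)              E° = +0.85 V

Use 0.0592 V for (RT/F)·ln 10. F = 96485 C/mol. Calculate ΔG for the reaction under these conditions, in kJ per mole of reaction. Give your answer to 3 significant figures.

With Hg²⁺/Hg reduced at the cathode, E°cell = +0.85 − (−0.74) = +1.59 V and n = 6.
The reaction quotient is [Cr^3+(aq)]^2 / [Hg^2+(aq)]^3 = 5.85×10^4; by Nernst, E = +1.59 − (0.0592/6)(4.767) = +1.5430 V.
ΔG = −nFE = −(6)(96485)(+1.5430) J/mol = −893 kJ/mol.

−893 kJ/mol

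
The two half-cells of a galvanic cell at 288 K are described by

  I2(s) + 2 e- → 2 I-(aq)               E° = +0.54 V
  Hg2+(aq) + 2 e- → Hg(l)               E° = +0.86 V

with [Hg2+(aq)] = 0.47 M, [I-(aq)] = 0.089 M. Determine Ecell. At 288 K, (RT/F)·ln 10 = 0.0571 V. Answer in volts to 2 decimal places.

Since E°(Hg²⁺/Hg) > E°(I₂/I⁻), Hg²⁺/Hg serves as the cathode.
The standard potential is +0.86 − (+0.54) = +0.32 V and the balanced reaction transfers n = 2 electrons.
For the overall reaction Hg2+(aq) + 2 I-(aq) → Hg(l) + I2(s), Q = 1 / ([Hg2+(aq)]·[I-(aq)]^2) = 269, giving log Q = 2.429.
By the Nernst equation, E = +0.32 − (0.0571/2)·(2.429) = +0.25 V.

+0.25 V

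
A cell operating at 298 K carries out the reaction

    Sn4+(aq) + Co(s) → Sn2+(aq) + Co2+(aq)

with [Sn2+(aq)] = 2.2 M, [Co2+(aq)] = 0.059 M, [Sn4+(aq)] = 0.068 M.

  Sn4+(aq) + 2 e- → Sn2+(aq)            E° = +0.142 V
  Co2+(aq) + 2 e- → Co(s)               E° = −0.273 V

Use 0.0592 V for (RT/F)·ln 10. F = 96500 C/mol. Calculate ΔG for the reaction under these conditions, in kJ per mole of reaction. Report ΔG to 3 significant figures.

−78.5 kJ/mol

The standard cell potential is +0.142 − (−0.273) = +0.415 V, with n = 2 electrons in the balanced equation.
Here Q = ([Sn2+(aq)]·[Co2+(aq)]) / [Sn4+(aq)] = 1.91 (log Q = 0.281), giving E = +0.415 − (0.0592/2)·(0.281) = +0.4067 V.
ΔG = −nFE = −(2)(96500)(+0.4067) J/mol = −78.5 kJ/mol.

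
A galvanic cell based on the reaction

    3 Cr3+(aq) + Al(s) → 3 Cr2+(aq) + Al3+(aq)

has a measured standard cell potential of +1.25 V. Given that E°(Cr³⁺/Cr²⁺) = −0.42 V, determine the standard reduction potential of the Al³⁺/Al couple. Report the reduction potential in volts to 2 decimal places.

In the reaction as written the Cr³⁺/Cr²⁺ couple is reduced (cathode) and Al³⁺/Al is oxidized (anode), so E°cell = E°(Cr³⁺/Cr²⁺) − E°(Al³⁺/Al).
E°(Al³⁺/Al) = E°(cathode) − E°cell = −0.42 − (+1.25) = −1.67 V.

−1.67 V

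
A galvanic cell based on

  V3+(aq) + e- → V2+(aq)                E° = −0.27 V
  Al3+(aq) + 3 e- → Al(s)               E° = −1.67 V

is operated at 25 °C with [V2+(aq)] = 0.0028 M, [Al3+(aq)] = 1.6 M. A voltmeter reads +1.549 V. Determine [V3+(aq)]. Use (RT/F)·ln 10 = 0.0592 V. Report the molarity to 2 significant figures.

1.1 M

V³⁺/V²⁺ is the cathode (higher E°); E°cell = −0.27 − (−1.67) = +1.40 V with n = 3.
Since E = E° − (0.0592/n)·log Q, log Q = n(E° − E)/0.0592 = −7.551.
Balancing electrons gives 3 V3+(aq) + Al(s) → 3 V2+(aq) + Al3+(aq); thus Q = ([V2+(aq)]^3·[Al3+(aq)]) / [V3+(aq)]^3.
Solving for the unknown gives log [V3+(aq)] = 0.032, so [V3+(aq)] ≈ 1.1 M.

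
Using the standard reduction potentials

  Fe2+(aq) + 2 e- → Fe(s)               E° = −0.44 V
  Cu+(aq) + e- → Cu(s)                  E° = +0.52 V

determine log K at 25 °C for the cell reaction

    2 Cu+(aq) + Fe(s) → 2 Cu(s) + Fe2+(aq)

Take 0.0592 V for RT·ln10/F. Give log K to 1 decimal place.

log K = 32.4

The Cu⁺/Cu couple is reduced (cathode); E°cell = +0.52 − (−0.44) = +0.96 V with n = 2.
At equilibrium E = 0, so log K = nE°cell / 0.0592 = (2)(+0.96) / 0.0592 = 32.4.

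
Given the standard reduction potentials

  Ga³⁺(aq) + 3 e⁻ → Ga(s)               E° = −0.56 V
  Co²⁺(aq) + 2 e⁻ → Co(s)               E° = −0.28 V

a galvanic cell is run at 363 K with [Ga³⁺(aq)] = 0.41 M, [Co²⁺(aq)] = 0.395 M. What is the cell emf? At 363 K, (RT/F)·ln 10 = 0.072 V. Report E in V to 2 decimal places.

The Co²⁺/Co couple has the more positive E°, so it is the cathode; Ga³⁺/Ga is the anode.
The standard potential is −0.28 − (−0.56) = +0.28 V and the balanced reaction transfers n = 6 electrons.
Balancing gives 3 Co²⁺(aq) + 2 Ga(s) → 3 Co(s) + 2 Ga³⁺(aq); hence Q = [Ga³⁺(aq)]^2 / [Co²⁺(aq)]^3 = 2.73 (log Q = 0.436).
By the Nernst equation, E = +0.28 − (0.072/6)·(0.436) = +0.27 V.

+0.27 V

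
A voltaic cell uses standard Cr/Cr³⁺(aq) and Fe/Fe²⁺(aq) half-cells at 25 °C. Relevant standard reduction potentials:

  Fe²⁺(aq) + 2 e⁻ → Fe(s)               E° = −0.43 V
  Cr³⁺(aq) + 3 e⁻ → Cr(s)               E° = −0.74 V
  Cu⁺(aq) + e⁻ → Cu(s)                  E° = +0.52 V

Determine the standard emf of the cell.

Of the two couples in this cell, the one with the more positive reduction potential is reduced at the cathode: here that is Fe²⁺/Fe (−0.43 V); Cr³⁺/Cr (−0.74 V) is the anode.
E°cell = E°(cathode) − E°(anode) = −0.43 − (−0.74) = +0.31 V.

+0.31 V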